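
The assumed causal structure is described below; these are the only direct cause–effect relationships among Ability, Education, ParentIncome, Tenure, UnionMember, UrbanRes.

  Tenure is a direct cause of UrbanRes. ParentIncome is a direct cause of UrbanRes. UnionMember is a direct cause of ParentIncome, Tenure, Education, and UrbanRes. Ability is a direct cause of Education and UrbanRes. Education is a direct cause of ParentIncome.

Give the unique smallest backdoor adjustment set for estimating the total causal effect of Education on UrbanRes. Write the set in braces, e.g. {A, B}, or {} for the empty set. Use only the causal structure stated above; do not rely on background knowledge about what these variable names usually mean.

{Ability, UnionMember}

Variables eligible for adjustment (non-descendants of Education, excluding Education and UrbanRes): {Ability, Tenure, UnionMember}.
Backdoor paths from Education to UrbanRes:
  P1: Education <- UnionMember -> Tenure -> UrbanRes
  P2: Education <- UnionMember -> ParentIncome -> UrbanRes
  P3: Education <- UnionMember -> UrbanRes
  P4: Education <- Ability -> UrbanRes
The empty set is not sufficient: P1 (Education <- UnionMember -> Tenure -> UrbanRes) has no collider blocking it and no conditioned non-collider, so it is open.
Try {Ability, UnionMember}:
  P1: blocked at fork node UnionMember ∈ conditioning set.
  P2: blocked at fork node UnionMember ∈ conditioning set.
  P3: blocked at fork node UnionMember ∈ conditioning set.
  P4: blocked at fork node Ability ∈ conditioning set.
{Ability, UnionMember} contains no descendant of Education and blocks every backdoor path.
Every element of {Ability, UnionMember} is needed (dropping Ability leaves P4 open; dropping UnionMember leaves P1 open), so no proper subset is valid.
Among all size-2 subsets of the eligible variables, only {Ability, UnionMember} blocks every backdoor path, so it is the unique smallest valid adjustment set.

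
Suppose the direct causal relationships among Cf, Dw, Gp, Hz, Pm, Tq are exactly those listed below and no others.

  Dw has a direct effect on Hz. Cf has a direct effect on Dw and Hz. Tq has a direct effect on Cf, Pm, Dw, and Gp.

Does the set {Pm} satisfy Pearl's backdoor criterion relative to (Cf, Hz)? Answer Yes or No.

Backdoor paths from Cf to Hz (paths whose first edge points into Cf):
  P1: Cf <- Tq -> Dw -> Hz
Condition 1 (no descendant of Cf in the set): holds — descendants of Cf are {Dw, Hz}; none are in {Pm}.
Condition 2 (every backdoor path blocked by {Pm}):
  P1: open — no interior node is in the conditioning set.
{Pm} does not satisfy the backdoor criterion.

No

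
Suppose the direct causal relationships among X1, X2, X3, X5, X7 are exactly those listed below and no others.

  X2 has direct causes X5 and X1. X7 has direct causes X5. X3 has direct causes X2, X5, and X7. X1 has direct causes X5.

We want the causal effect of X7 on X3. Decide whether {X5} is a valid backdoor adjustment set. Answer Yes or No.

Backdoor paths from X7 to X3 (paths whose first edge points into X7):
  P1: X7 <- X5 -> X1 -> X2 -> X3
  P2: X7 <- X5 -> X2 -> X3
  P3: X7 <- X5 -> X3
Condition 1 (no descendant of X7 in the set): holds — descendants of X7 are {X3}; none are in {X5}.
Condition 2 (every backdoor path blocked by {X5}):
  P1: blocked at fork node X5 ∈ conditioning set.
  P2: blocked at fork node X5 ∈ conditioning set.
  P3: blocked at fork node X5 ∈ conditioning set.
{X5} satisfies the backdoor criterion.

Yes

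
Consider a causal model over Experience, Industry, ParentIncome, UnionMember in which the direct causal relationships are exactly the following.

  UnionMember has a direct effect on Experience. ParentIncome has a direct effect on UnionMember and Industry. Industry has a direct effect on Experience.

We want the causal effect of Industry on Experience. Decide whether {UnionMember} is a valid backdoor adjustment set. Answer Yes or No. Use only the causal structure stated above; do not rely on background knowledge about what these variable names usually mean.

Backdoor paths from Industry to Experience (paths whose first edge points into Industry):
  P1: Industry <- ParentIncome -> UnionMember -> Experience
Condition 1 (no descendant of Industry in the set): holds — descendants of Industry are {Experience}; none are in {UnionMember}.
Condition 2 (every backdoor path blocked by {UnionMember}):
  P1: blocked at chain node UnionMember ∈ conditioning set.
{UnionMember} satisfies the backdoor criterion.

Yes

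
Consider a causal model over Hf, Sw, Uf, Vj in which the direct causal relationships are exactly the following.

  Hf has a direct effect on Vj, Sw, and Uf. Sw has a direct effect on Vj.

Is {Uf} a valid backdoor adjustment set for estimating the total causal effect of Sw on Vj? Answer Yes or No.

No

Backdoor paths from Sw to Vj (paths whose first edge points into Sw):
  P1: Sw <- Hf -> Vj
Condition 1 (no descendant of Sw in the set): holds — descendants of Sw are {Vj}; none are in {Uf}.
Condition 2 (every backdoor path blocked by {Uf}):
  P1: open — no interior node is in the conditioning set.
{Uf} does not satisfy the backdoor criterion.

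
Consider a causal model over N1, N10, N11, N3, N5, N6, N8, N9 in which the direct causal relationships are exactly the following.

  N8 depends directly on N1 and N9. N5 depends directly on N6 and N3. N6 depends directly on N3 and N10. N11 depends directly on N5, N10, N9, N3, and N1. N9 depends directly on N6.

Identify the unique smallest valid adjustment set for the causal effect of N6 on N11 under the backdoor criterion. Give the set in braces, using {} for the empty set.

Variables eligible for adjustment (non-descendants of N6, excluding N6 and N11): {N1, N10, N3}.
Backdoor paths from N6 to N11:
  P1: N6 <- N10 -> N11
  P2: N6 <- N3 -> N5 -> N11
  P3: N6 <- N3 -> N11
The empty set is not sufficient: P1 (N6 <- N10 -> N11) has no collider blocking it and no conditioned non-collider, so it is open.
Try {N10, N3}:
  P1: blocked at fork node N10 ∈ conditioning set.
  P2: blocked at fork node N3 ∈ conditioning set.
  P3: blocked at fork node N3 ∈ conditioning set.
{N10, N3} contains no descendant of N6 and blocks every backdoor path.
Every element of {N10, N3} is needed (dropping N10 leaves P1 open; dropping N3 leaves P2 open), so no proper subset is valid.
Among all size-2 subsets of the eligible variables, only {N10, N3} blocks every backdoor path, so it is the unique smallest valid adjustment set.

{N10, N3}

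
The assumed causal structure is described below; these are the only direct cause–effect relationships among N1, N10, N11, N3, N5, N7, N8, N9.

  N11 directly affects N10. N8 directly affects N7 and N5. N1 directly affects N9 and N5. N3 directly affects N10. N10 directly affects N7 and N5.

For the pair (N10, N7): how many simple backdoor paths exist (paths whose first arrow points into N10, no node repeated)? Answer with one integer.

A backdoor path from N10 to N7 is any simple undirected path whose first edge points into N10 (i.e. leaves N10 via a parent).
Parents of N10: {N11, N3}.
No simple path from any parent of N10 reaches N7 without revisiting N10, so there are no backdoor paths.

0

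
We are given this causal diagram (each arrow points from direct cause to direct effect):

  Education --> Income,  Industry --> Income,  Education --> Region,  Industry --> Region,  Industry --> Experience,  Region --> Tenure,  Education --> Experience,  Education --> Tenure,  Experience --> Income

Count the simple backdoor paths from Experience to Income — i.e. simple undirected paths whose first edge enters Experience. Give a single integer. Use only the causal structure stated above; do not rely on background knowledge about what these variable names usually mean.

A backdoor path from Experience to Income is any simple undirected path whose first edge points into Experience (i.e. leaves Experience via a parent).
Parents of Experience: {Education, Industry}.
Enumerating:
  P1: Experience <- Industry -> Region <- Education -> Income
  P2: Experience <- Industry -> Region -> Tenure <- Education -> Income
  P3: Experience <- Industry -> Income
  P4: Experience <- Education -> Region <- Industry -> Income
  P5: Experience <- Education -> Income
  P6: Experience <- Education -> Tenure <- Region <- Industry -> Income
That exhausts the simple backdoor paths. Count: 6.

6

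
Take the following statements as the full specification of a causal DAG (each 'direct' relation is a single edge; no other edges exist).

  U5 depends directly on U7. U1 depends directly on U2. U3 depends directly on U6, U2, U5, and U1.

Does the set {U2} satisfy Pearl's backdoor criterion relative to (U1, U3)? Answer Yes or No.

Yes

Backdoor paths from U1 to U3 (paths whose first edge points into U1):
  P1: U1 <- U2 -> U3
Condition 1 (no descendant of U1 in the set): holds — descendants of U1 are {U3}; none are in {U2}.
Condition 2 (every backdoor path blocked by {U2}):
  P1: blocked at fork node U2 ∈ conditioning set.
{U2} satisfies the backdoor criterion.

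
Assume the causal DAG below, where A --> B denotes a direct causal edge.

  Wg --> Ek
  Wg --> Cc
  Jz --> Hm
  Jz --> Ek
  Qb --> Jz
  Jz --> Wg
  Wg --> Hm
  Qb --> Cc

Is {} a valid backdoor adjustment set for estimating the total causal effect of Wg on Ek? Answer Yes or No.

Backdoor paths from Wg to Ek (paths whose first edge points into Wg):
  P1: Wg <- Jz -> Ek
Condition 1 (no descendant of Wg in the set): holds — descendants of Wg are {Cc, Ek, Hm}; none are in {}.
Condition 2 (every backdoor path blocked by {}):
  P1: open — no interior node is in the conditioning set.
{} does not satisfy the backdoor criterion.

No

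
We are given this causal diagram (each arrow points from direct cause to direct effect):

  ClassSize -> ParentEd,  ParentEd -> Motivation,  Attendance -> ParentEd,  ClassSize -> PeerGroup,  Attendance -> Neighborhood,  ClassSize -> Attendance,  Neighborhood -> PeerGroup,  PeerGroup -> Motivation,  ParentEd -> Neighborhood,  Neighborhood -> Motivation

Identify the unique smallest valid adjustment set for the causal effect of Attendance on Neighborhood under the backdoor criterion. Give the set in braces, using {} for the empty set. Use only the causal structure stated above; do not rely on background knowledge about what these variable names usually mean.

Variables eligible for adjustment (non-descendants of Attendance, excluding Attendance and Neighborhood): {ClassSize}.
Backdoor paths from Attendance to Neighborhood:
  P1: Attendance <- ClassSize -> ParentEd -> Neighborhood
  P2: Attendance <- ClassSize -> ParentEd -> Motivation <- Neighborhood
  P3: Attendance <- ClassSize -> ParentEd -> Motivation <- PeerGroup <- Neighborhood
  P4: Attendance <- ClassSize -> PeerGroup <- Neighborhood
  P5: Attendance <- ClassSize -> PeerGroup -> Motivation <- ParentEd -> Neighborhood
  P6: Attendance <- ClassSize -> PeerGroup -> Motivation <- Neighborhood
The empty set is not sufficient: P1 (Attendance <- ClassSize -> ParentEd -> Neighborhood) has no collider blocking it and no conditioned non-collider, so it is open.
Try {ClassSize}:
  P1: blocked at fork node ClassSize ∈ conditioning set.
  P2: blocked at fork node ClassSize ∈ conditioning set.
  P3: blocked at fork node ClassSize ∈ conditioning set.
  P4: blocked at fork node ClassSize ∈ conditioning set.
  P5: blocked at fork node ClassSize ∈ conditioning set.
  P6: blocked at fork node ClassSize ∈ conditioning set.
{ClassSize} contains no descendant of Attendance and blocks every backdoor path.
{ClassSize} is the unique smallest valid adjustment set.

{ClassSize}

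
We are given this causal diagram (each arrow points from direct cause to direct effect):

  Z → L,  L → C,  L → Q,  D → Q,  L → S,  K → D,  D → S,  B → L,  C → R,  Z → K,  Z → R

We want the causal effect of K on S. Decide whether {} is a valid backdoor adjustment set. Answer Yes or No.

Backdoor paths from K to S (paths whose first edge points into K):
  P1: K <- Z -> L -> Q <- D -> S
  P2: K <- Z -> L -> S
  P3: K <- Z -> R <- C <- L -> Q <- D -> S
  P4: K <- Z -> R <- C <- L -> S
Condition 1 (no descendant of K in the set): holds — descendants of K are {D, Q, S}; none are in {}.
Condition 2 (every backdoor path blocked by {}):
  P1: blocked at collider Q (neither it nor any descendant is in the conditioning set).
  P2: open — no interior node is in the conditioning set.
  P3: blocked at collider R (neither it nor any descendant is in the conditioning set).
  P4: blocked at collider R (neither it nor any descendant is in the conditioning set).
{} does not satisfy the backdoor criterion.

No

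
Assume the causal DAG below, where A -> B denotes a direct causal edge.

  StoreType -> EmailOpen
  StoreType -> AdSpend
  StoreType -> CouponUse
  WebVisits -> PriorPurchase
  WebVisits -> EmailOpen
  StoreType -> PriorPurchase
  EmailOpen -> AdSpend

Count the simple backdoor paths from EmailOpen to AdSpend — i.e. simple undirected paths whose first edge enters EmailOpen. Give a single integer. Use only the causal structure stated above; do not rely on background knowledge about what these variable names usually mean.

A backdoor path from EmailOpen to AdSpend is any simple undirected path whose first edge points into EmailOpen (i.e. leaves EmailOpen via a parent).
Parents of EmailOpen: {StoreType, WebVisits}.
Enumerating:
  P1: EmailOpen <- StoreType -> AdSpend
  P2: EmailOpen <- WebVisits -> PriorPurchase <- StoreType -> AdSpend
That exhausts the simple backdoor paths. Count: 2.

2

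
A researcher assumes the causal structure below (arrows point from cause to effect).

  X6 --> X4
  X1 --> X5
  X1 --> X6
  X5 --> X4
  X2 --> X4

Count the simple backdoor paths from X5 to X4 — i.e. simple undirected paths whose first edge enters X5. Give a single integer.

A backdoor path from X5 to X4 is any simple undirected path whose first edge points into X5 (i.e. leaves X5 via a parent).
Parents of X5: {X1}.
Enumerating:
  P1: X5 <- X1 -> X6 -> X4
That exhausts the simple backdoor paths. Count: 1.

1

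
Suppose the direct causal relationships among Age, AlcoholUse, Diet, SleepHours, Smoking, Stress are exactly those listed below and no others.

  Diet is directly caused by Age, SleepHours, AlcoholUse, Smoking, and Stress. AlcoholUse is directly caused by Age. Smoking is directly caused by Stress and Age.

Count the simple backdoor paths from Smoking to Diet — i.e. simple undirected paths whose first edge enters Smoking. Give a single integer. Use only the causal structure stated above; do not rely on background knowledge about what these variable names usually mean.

A backdoor path from Smoking to Diet is any simple undirected path whose first edge points into Smoking (i.e. leaves Smoking via a parent).
Parents of Smoking: {Age, Stress}.
Enumerating:
  P1: Smoking <- Stress -> Diet
  P2: Smoking <- Age -> AlcoholUse -> Diet
  P3: Smoking <- Age -> Diet
That exhausts the simple backdoor paths. Count: 3.

3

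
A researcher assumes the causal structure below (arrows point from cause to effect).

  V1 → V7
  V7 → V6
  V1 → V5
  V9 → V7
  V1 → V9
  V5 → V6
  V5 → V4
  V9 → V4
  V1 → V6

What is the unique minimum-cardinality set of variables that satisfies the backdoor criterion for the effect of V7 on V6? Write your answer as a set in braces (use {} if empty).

{V1}

Variables eligible for adjustment (non-descendants of V7, excluding V7 and V6): {V1, V4, V5, V9}.
Backdoor paths from V7 to V6:
  P1: V7 <- V1 -> V9 -> V4 <- V5 -> V6
  P2: V7 <- V1 -> V5 -> V6
  P3: V7 <- V1 -> V6
  P4: V7 <- V9 <- V1 -> V5 -> V6
  P5: V7 <- V9 <- V1 -> V6
  P6: V7 <- V9 -> V4 <- V5 <- V1 -> V6
  P7: V7 <- V9 -> V4 <- V5 -> V6
The empty set is not sufficient: P2 (V7 <- V1 -> V5 -> V6) has no collider blocking it and no conditioned non-collider, so it is open.
Try {V1}:
  P1: blocked at fork node V1 ∈ conditioning set.
  P2: blocked at fork node V1 ∈ conditioning set.
  P3: blocked at fork node V1 ∈ conditioning set.
  P4: blocked at fork node V1 ∈ conditioning set.
  P5: blocked at fork node V1 ∈ conditioning set.
  P6: blocked at collider V4 (neither it nor any descendant is in the conditioning set).
  P7: blocked at collider V4 (neither it nor any descendant is in the conditioning set).
{V1} contains no descendant of V7 and blocks every backdoor path.
No other singleton works — e.g. {V9} leaves P2 open — so {V1} is the unique smallest valid adjustment set.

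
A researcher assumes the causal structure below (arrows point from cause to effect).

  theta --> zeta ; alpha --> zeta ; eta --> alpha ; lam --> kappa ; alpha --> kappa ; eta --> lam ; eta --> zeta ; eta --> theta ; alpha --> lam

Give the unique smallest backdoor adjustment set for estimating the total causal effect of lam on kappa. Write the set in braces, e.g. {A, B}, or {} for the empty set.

{alpha}

Variables eligible for adjustment (non-descendants of lam, excluding lam and kappa): {alpha, eta, theta, zeta}.
Backdoor paths from lam to kappa:
  P1: lam <- eta -> alpha -> kappa
  P2: lam <- eta -> theta -> zeta <- alpha -> kappa
  P3: lam <- eta -> zeta <- alpha -> kappa
  P4: lam <- alpha -> kappa
The empty set is not sufficient: P1 (lam <- eta -> alpha -> kappa) has no collider blocking it and no conditioned non-collider, so it is open.
Try {alpha}:
  P1: blocked at chain node alpha ∈ conditioning set.
  P2: blocked at collider zeta (neither it nor any descendant is in the conditioning set).
  P3: blocked at collider zeta (neither it nor any descendant is in the conditioning set).
  P4: blocked at fork node alpha ∈ conditioning set.
{alpha} contains no descendant of lam and blocks every backdoor path.
No other singleton works — e.g. {eta} leaves P4 open — so {alpha} is the unique smallest valid adjustment set.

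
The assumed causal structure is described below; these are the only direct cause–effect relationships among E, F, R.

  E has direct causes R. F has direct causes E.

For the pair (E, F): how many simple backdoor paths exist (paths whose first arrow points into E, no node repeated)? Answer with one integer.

A backdoor path from E to F is any simple undirected path whose first edge points into E (i.e. leaves E via a parent).
Parents of E: {R}.
No simple path from any parent of E reaches F without revisiting E, so there are no backdoor paths.

0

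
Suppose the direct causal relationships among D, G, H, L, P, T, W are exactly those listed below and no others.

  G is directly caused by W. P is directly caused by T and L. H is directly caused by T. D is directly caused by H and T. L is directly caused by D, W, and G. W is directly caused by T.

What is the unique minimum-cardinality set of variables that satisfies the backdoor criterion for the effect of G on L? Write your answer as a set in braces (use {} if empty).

{W}

Variables eligible for adjustment (non-descendants of G, excluding G and L): {D, H, T, W}.
Backdoor paths from G to L:
  P1: G <- W <- T -> H -> D -> L
  P2: G <- W <- T -> D -> L
  P3: G <- W <- T -> P <- L
  P4: G <- W -> L
The empty set is not sufficient: P1 (G <- W <- T -> H -> D -> L) has no collider blocking it and no conditioned non-collider, so it is open.
Try {W}:
  P1: blocked at chain node W ∈ conditioning set.
  P2: blocked at chain node W ∈ conditioning set.
  P3: blocked at chain node W ∈ conditioning set.
  P4: blocked at fork node W ∈ conditioning set.
{W} contains no descendant of G and blocks every backdoor path.
No other singleton works — e.g. {T} leaves P4 open — so {W} is the unique smallest valid adjustment set.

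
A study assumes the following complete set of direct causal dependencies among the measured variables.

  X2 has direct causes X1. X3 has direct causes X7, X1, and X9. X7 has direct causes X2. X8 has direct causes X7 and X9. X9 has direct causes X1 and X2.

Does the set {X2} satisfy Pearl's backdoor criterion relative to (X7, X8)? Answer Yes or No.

Yes

Backdoor paths from X7 to X8 (paths whose first edge points into X7):
  P1: X7 <- X2 <- X1 -> X9 -> X8
  P2: X7 <- X2 <- X1 -> X3 <- X9 -> X8
  P3: X7 <- X2 -> X9 -> X8
Condition 1 (no descendant of X7 in the set): holds — descendants of X7 are {X3, X8}; none are in {X2}.
Condition 2 (every backdoor path blocked by {X2}):
  P1: blocked at chain node X2 ∈ conditioning set.
  P2: blocked at chain node X2 ∈ conditioning set.
  P3: blocked at fork node X2 ∈ conditioning set.
{X2} satisfies the backdoor criterion.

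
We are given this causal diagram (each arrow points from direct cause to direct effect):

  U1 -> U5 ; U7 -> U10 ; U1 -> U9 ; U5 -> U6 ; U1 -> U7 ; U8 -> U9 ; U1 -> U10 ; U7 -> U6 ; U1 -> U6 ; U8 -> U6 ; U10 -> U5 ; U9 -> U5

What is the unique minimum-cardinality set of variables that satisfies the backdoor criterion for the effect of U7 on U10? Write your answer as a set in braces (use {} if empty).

Variables eligible for adjustment (non-descendants of U7, excluding U7 and U10): {U1, U8, U9}.
Backdoor paths from U7 to U10:
  P1: U7 <- U1 -> U10
  P2: U7 <- U1 -> U9 <- U8 -> U6 <- U5 <- U10
  P3: U7 <- U1 -> U9 -> U5 <- U10
  P4: U7 <- U1 -> U5 <- U10
  P5: U7 <- U1 -> U6 <- U8 -> U9 -> U5 <- U10
  P6: U7 <- U1 -> U6 <- U5 <- U10
The empty set is not sufficient: P1 (U7 <- U1 -> U10) has no collider blocking it and no conditioned non-collider, so it is open.
Try {U1}:
  P1: blocked at fork node U1 ∈ conditioning set.
  P2: blocked at fork node U1 ∈ conditioning set.
  P3: blocked at fork node U1 ∈ conditioning set.
  P4: blocked at fork node U1 ∈ conditioning set.
  P5: blocked at fork node U1 ∈ conditioning set.
  P6: blocked at fork node U1 ∈ conditioning set.
{U1} contains no descendant of U7 and blocks every backdoor path.
No other singleton works — e.g. {U8} leaves P1 open — so {U1} is the unique smallest valid adjustment set.

{U1}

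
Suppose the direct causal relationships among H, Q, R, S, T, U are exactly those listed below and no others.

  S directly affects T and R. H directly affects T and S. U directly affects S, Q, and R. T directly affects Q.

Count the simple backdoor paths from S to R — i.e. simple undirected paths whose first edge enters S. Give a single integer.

A backdoor path from S to R is any simple undirected path whose first edge points into S (i.e. leaves S via a parent).
Parents of S: {H, U}.
Enumerating:
  P1: S <- H -> T -> Q <- U -> R
  P2: S <- U -> R
That exhausts the simple backdoor paths. Count: 2.

2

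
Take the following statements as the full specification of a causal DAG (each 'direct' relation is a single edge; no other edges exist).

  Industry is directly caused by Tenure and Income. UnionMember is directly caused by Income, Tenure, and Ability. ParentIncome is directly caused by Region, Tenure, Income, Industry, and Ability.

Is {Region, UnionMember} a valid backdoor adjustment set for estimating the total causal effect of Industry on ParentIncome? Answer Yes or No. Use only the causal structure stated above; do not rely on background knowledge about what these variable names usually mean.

No

Backdoor paths from Industry to ParentIncome (paths whose first edge points into Industry):
  P1: Industry <- Income -> ParentIncome
  P2: Industry <- Income -> UnionMember <- Tenure -> ParentIncome
  P3: Industry <- Income -> UnionMember <- Ability -> ParentIncome
  P4: Industry <- Tenure -> ParentIncome
  P5: Industry <- Tenure -> UnionMember <- Income -> ParentIncome
  P6: Industry <- Tenure -> UnionMember <- Ability -> ParentIncome
Condition 1 (no descendant of Industry in the set): holds — descendants of Industry are {ParentIncome}; none are in {Region, UnionMember}.
Condition 2 (every backdoor path blocked by {Region, UnionMember}):
  P1: open — no interior node is in the conditioning set.
  P2: open — collider(s) UnionMember are conditioned on (or have a conditioned descendant) and no non-collider on the path is in the set.
  P3: open — collider(s) UnionMember are conditioned on (or have a conditioned descendant) and no non-collider on the path is in the set.
  P4: open — no interior node is in the conditioning set.
  P5: open — collider(s) UnionMember are conditioned on (or have a conditioned descendant) and no non-collider on the path is in the set.
  P6: open — collider(s) UnionMember are conditioned on (or have a conditioned descendant) and no non-collider on the path is in the set.
{Region, UnionMember} does not satisfy the backdoor criterion.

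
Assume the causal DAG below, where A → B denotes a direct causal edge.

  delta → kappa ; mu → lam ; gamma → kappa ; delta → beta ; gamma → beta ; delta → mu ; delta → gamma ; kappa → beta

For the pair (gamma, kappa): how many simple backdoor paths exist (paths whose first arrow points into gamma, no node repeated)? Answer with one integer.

A backdoor path from gamma to kappa is any simple undirected path whose first edge points into gamma (i.e. leaves gamma via a parent).
Parents of gamma: {delta}.
Enumerating:
  P1: gamma <- delta -> kappa
  P2: gamma <- delta -> beta <- kappa
That exhausts the simple backdoor paths. Count: 2.

2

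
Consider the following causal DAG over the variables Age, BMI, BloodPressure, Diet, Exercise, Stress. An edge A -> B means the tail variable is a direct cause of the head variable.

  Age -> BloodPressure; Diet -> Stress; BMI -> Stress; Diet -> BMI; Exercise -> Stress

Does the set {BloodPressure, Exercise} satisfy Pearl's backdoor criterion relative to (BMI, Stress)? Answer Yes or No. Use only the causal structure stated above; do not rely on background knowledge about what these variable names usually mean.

Backdoor paths from BMI to Stress (paths whose first edge points into BMI):
  P1: BMI <- Diet -> Stress
Condition 1 (no descendant of BMI in the set): holds — descendants of BMI are {Stress}; none are in {BloodPressure, Exercise}.
Condition 2 (every backdoor path blocked by {BloodPressure, Exercise}):
  P1: open — no interior node is in the conditioning set.
{BloodPressure, Exercise} does not satisfy the backdoor criterion.

No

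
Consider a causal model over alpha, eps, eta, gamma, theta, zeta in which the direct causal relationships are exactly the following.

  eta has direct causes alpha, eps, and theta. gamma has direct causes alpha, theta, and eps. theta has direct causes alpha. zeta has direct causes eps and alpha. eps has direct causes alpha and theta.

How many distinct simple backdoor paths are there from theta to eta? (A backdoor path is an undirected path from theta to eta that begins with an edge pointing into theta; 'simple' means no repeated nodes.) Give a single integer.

4

A backdoor path from theta to eta is any simple undirected path whose first edge points into theta (i.e. leaves theta via a parent).
Parents of theta: {alpha}.
Enumerating:
  P1: theta <- alpha -> eps -> eta
  P2: theta <- alpha -> eta
  P3: theta <- alpha -> gamma <- eps -> eta
  P4: theta <- alpha -> zeta <- eps -> eta
That exhausts the simple backdoor paths. Count: 4.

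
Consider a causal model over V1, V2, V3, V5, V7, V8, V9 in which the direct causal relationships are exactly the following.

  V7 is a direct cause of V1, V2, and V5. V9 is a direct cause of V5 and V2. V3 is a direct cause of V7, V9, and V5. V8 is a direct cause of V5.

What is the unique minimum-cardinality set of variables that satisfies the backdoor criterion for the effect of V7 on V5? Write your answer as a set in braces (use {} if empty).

{V3}

Variables eligible for adjustment (non-descendants of V7, excluding V7 and V5): {V3, V8, V9}.
Backdoor paths from V7 to V5:
  P1: V7 <- V3 -> V9 -> V5
  P2: V7 <- V3 -> V5
The empty set is not sufficient: P1 (V7 <- V3 -> V9 -> V5) has no collider blocking it and no conditioned non-collider, so it is open.
Try {V3}:
  P1: blocked at fork node V3 ∈ conditioning set.
  P2: blocked at fork node V3 ∈ conditioning set.
{V3} contains no descendant of V7 and blocks every backdoor path.
No other singleton works — e.g. {V9} leaves P2 open — so {V3} is the unique smallest valid adjustment set.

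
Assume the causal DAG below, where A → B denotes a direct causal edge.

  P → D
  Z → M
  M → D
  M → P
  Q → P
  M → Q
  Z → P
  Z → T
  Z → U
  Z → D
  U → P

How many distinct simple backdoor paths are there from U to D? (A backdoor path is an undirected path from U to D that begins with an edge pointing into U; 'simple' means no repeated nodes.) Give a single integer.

7

A backdoor path from U to D is any simple undirected path whose first edge points into U (i.e. leaves U via a parent).
Parents of U: {Z}.
Enumerating:
  P1: U <- Z -> M -> Q -> P -> D
  P2: U <- Z -> M -> P -> D
  P3: U <- Z -> M -> D
  P4: U <- Z -> P <- M -> D
  P5: U <- Z -> P <- Q <- M -> D
  P6: U <- Z -> P -> D
  P7: U <- Z -> D
That exhausts the simple backdoor paths. Count: 7.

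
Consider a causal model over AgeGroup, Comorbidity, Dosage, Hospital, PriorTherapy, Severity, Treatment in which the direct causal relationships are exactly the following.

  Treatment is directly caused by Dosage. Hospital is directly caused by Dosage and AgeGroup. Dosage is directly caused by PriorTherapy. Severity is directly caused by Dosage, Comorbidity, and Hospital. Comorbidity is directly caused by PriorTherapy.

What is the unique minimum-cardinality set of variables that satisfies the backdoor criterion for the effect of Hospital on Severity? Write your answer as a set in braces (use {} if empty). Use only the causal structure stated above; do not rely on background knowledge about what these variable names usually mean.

{Dosage}

Variables eligible for adjustment (non-descendants of Hospital, excluding Hospital and Severity): {AgeGroup, Comorbidity, Dosage, PriorTherapy, Treatment}.
Backdoor paths from Hospital to Severity:
  P1: Hospital <- Dosage <- PriorTherapy -> Comorbidity -> Severity
  P2: Hospital <- Dosage -> Severity
The empty set is not sufficient: P1 (Hospital <- Dosage <- PriorTherapy -> Comorbidity -> Severity) has no collider blocking it and no conditioned non-collider, so it is open.
Try {Dosage}:
  P1: blocked at chain node Dosage ∈ conditioning set.
  P2: blocked at fork node Dosage ∈ conditioning set.
{Dosage} contains no descendant of Hospital and blocks every backdoor path.
No other singleton works — e.g. {PriorTherapy} leaves P2 open — so {Dosage} is the unique smallest valid adjustment set.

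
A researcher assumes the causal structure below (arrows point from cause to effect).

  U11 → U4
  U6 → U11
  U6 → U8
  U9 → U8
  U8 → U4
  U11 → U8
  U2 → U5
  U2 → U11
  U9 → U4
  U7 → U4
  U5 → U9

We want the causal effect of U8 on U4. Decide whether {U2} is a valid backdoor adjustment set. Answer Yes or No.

Backdoor paths from U8 to U4 (paths whose first edge points into U8):
  P1: U8 <- U6 -> U11 <- U2 -> U5 -> U9 -> U4
  P2: U8 <- U6 -> U11 -> U4
  P3: U8 <- U11 <- U2 -> U5 -> U9 -> U4
  P4: U8 <- U11 -> U4
  P5: U8 <- U9 <- U5 <- U2 -> U11 -> U4
  P6: U8 <- U9 -> U4
Condition 1 (no descendant of U8 in the set): holds — descendants of U8 are {U4}; none are in {U2}.
Condition 2 (every backdoor path blocked by {U2}):
  P1: blocked at collider U11 (neither it nor any descendant is in the conditioning set).
  P2: open — no interior node is in the conditioning set.
  P3: blocked at fork node U2 ∈ conditioning set.
  P4: open — no interior node is in the conditioning set.
  P5: blocked at fork node U2 ∈ conditioning set.
  P6: open — no interior node is in the conditioning set.
{U2} does not satisfy the backdoor criterion.

No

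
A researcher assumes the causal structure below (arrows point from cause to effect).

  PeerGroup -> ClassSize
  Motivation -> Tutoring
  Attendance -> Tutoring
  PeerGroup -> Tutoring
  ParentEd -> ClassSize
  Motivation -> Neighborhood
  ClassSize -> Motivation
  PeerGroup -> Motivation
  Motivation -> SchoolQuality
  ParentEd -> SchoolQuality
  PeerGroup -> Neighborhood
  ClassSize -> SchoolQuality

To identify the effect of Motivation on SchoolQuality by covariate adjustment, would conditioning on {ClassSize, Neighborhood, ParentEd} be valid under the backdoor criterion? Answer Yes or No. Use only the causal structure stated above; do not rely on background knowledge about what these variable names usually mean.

Backdoor paths from Motivation to SchoolQuality (paths whose first edge points into Motivation):
  P1: Motivation <- PeerGroup -> ClassSize <- ParentEd -> SchoolQuality
  P2: Motivation <- PeerGroup -> ClassSize -> SchoolQuality
  P3: Motivation <- ClassSize <- ParentEd -> SchoolQuality
  P4: Motivation <- ClassSize -> SchoolQuality
Condition 1 (no descendant of Motivation in the set): FAILS — Neighborhood is a descendant of Motivation.
Condition 2 (every backdoor path blocked by {ClassSize, Neighborhood, ParentEd}):
  P1: blocked at fork node ParentEd ∈ conditioning set.
  P2: blocked at chain node ClassSize ∈ conditioning set.
  P3: blocked at chain node ClassSize ∈ conditioning set.
  P4: blocked at fork node ClassSize ∈ conditioning set.
{ClassSize, Neighborhood, ParentEd} does not satisfy the backdoor criterion.

No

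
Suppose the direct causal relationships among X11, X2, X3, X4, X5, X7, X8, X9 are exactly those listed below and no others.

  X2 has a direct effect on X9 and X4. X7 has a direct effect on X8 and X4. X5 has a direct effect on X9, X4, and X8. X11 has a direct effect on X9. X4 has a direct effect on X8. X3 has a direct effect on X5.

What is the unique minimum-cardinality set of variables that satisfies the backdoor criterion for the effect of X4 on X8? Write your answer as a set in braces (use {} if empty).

{X5, X7}

Variables eligible for adjustment (non-descendants of X4, excluding X4 and X8): {X11, X2, X3, X5, X7, X9}.
Backdoor paths from X4 to X8:
  P1: X4 <- X5 -> X8
  P2: X4 <- X7 -> X8
  P3: X4 <- X2 -> X9 <- X5 -> X8
The empty set is not sufficient: P1 (X4 <- X5 -> X8) has no collider blocking it and no conditioned non-collider, so it is open.
Try {X5, X7}:
  P1: blocked at fork node X5 ∈ conditioning set.
  P2: blocked at fork node X7 ∈ conditioning set.
  P3: blocked at collider X9 (neither it nor any descendant is in the conditioning set).
{X5, X7} contains no descendant of X4 and blocks every backdoor path.
Every element of {X5, X7} is needed (dropping X5 leaves P1 open; dropping X7 leaves P2 open), so no proper subset is valid.
Among all size-2 subsets of the eligible variables, only {X5, X7} blocks every backdoor path, so it is the unique smallest valid adjustment set.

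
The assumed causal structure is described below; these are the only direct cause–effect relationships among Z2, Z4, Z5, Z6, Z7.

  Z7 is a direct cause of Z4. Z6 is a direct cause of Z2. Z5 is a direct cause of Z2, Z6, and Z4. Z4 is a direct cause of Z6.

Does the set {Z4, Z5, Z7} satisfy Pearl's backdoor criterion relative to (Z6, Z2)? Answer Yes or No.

Yes

Backdoor paths from Z6 to Z2 (paths whose first edge points into Z6):
  P1: Z6 <- Z5 -> Z2
  P2: Z6 <- Z4 <- Z5 -> Z2
Condition 1 (no descendant of Z6 in the set): holds — descendants of Z6 are {Z2}; none are in {Z4, Z5, Z7}.
Condition 2 (every backdoor path blocked by {Z4, Z5, Z7}):
  P1: blocked at fork node Z5 ∈ conditioning set.
  P2: blocked at chain node Z4 ∈ conditioning set.
{Z4, Z5, Z7} satisfies the backdoor criterion.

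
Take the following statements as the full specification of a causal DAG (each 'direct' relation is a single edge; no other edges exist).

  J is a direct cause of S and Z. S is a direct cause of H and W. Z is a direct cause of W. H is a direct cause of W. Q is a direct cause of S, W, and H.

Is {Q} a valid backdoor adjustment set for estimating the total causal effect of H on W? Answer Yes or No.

Backdoor paths from H to W (paths whose first edge points into H):
  P1: H <- Q -> S <- J -> Z -> W
  P2: H <- Q -> S -> W
  P3: H <- Q -> W
  P4: H <- S <- Q -> W
  P5: H <- S <- J -> Z -> W
  P6: H <- S -> W
Condition 1 (no descendant of H in the set): holds — descendants of H are {W}; none are in {Q}.
Condition 2 (every backdoor path blocked by {Q}):
  P1: blocked at fork node Q ∈ conditioning set.
  P2: blocked at fork node Q ∈ conditioning set.
  P3: blocked at fork node Q ∈ conditioning set.
  P4: blocked at fork node Q ∈ conditioning set.
  P5: open — no interior node is in the conditioning set.
  P6: open — no interior node is in the conditioning set.
{Q} does not satisfy the backdoor criterion.

No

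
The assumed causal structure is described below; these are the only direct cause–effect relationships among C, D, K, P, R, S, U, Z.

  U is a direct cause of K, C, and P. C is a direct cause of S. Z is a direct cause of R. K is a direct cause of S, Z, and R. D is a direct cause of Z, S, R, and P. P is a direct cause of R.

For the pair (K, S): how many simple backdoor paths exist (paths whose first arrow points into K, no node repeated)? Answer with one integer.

4

A backdoor path from K to S is any simple undirected path whose first edge points into K (i.e. leaves K via a parent).
Parents of K: {U}.
Enumerating:
  P1: K <- U -> P <- D -> S
  P2: K <- U -> P -> R <- D -> S
  P3: K <- U -> P -> R <- Z <- D -> S
  P4: K <- U -> C -> S
That exhausts the simple backdoor paths. Count: 4.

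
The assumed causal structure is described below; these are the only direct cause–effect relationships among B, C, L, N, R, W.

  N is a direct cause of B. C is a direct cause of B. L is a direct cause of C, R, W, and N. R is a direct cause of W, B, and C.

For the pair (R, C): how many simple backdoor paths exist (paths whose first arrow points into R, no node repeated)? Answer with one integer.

A backdoor path from R to C is any simple undirected path whose first edge points into R (i.e. leaves R via a parent).
Parents of R: {L}.
Enumerating:
  P1: R <- L -> C
  P2: R <- L -> N -> B <- C
That exhausts the simple backdoor paths. Count: 2.

2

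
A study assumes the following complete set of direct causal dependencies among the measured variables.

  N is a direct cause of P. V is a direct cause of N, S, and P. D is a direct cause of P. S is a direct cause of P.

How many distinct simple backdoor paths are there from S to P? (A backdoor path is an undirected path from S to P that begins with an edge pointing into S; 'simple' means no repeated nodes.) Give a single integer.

A backdoor path from S to P is any simple undirected path whose first edge points into S (i.e. leaves S via a parent).
Parents of S: {V}.
Enumerating:
  P1: S <- V -> N -> P
  P2: S <- V -> P
That exhausts the simple backdoor paths. Count: 2.

2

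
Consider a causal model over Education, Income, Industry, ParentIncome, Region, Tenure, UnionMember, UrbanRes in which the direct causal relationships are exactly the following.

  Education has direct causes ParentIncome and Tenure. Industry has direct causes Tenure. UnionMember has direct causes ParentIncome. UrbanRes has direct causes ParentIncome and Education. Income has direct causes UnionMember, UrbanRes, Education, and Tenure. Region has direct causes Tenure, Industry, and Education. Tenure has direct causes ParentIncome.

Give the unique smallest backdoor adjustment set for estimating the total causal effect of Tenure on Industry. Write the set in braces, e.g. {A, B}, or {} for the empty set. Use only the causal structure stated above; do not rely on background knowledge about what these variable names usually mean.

Variables eligible for adjustment (non-descendants of Tenure, excluding Tenure and Industry): {ParentIncome, UnionMember}.
Backdoor paths from Tenure to Industry:
  P1: Tenure <- ParentIncome -> UnionMember -> Income <- Education -> Region <- Industry
  P2: Tenure <- ParentIncome -> UnionMember -> Income <- UrbanRes <- Education -> Region <- Industry
  P3: Tenure <- ParentIncome -> Education -> Region <- Industry
  P4: Tenure <- ParentIncome -> UrbanRes <- Education -> Region <- Industry
  P5: Tenure <- ParentIncome -> UrbanRes -> Income <- Education -> Region <- Industry
Each backdoor path contains an unconditioned collider, so every path is already blocked with the empty conditioning set:
  P1: blocked at collider Income (neither it nor any descendant is in the conditioning set).
  P2: blocked at collider Income (neither it nor any descendant is in the conditioning set).
  P3: blocked at collider Region (neither it nor any descendant is in the conditioning set).
  P4: blocked at collider UrbanRes (neither it nor any descendant is in the conditioning set).
  P5: blocked at collider Income (neither it nor any descendant is in the conditioning set).
The empty set is therefore the unique smallest valid set.

{}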